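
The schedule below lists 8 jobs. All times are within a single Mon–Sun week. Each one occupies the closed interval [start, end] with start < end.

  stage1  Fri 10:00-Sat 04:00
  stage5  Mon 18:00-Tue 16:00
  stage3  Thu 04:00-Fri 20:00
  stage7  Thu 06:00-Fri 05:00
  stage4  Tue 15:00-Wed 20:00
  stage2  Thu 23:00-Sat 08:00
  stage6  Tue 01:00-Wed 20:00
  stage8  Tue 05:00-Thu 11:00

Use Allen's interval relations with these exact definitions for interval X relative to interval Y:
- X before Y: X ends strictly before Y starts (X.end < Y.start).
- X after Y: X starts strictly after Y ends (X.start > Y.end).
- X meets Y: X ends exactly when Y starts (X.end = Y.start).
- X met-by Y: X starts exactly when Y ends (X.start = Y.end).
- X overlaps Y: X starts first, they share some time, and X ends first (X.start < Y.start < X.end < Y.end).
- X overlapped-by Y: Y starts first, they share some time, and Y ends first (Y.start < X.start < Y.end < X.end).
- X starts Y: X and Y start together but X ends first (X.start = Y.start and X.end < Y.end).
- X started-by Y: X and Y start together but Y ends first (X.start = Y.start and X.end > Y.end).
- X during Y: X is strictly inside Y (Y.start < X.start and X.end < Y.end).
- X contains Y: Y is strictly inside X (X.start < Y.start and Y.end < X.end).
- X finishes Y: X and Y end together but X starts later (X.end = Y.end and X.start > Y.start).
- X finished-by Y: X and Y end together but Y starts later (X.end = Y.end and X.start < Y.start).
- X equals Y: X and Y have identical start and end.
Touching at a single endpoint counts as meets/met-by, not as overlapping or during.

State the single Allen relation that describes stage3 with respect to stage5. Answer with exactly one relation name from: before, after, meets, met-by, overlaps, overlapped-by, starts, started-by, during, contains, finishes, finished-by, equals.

stage3 = [Thu 04:00, Fri 20:00]; stage5 = [Mon 18:00, Tue 16:00].
Compare endpoints: stage3.start > stage5.start, stage3.start > stage5.end, stage3.end > stage5.start, stage3.end > stage5.end.
That pattern is 'after'.

after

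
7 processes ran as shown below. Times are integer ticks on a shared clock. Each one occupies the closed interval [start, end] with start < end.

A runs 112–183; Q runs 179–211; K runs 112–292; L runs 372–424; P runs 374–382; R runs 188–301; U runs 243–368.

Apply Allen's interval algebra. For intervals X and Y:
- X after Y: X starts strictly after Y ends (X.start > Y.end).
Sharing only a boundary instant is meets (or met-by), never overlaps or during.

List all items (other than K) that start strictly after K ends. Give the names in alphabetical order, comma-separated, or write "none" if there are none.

L, P

Target K = [112, 292].
A [112, 183] → starts → no.
L [372, 424] → after → yes.
P [374, 382] → after → yes.
Q [179, 211] → during → no.
R [188, 301] → overlapped-by → no.
U [243, 368] → overlapped-by → no.
Result: L, P.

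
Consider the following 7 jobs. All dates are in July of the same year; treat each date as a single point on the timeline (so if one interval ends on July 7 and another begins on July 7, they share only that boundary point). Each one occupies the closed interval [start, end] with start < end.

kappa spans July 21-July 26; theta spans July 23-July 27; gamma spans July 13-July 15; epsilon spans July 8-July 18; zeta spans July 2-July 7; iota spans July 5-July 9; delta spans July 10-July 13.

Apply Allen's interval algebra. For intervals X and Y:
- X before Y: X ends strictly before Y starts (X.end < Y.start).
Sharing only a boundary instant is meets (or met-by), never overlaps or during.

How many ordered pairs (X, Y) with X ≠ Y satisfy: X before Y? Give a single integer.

Checking all 42 ordered pairs for relation 'before'; matching pairs in alphabetical order:
(delta, kappa): delta before kappa ✓
(delta, theta): delta before theta ✓
(epsilon, kappa): epsilon before kappa ✓
(epsilon, theta): epsilon before theta ✓
(gamma, kappa): gamma before kappa ✓
(gamma, theta): gamma before theta ✓
(iota, delta): iota before delta ✓
(iota, gamma): iota before gamma ✓
(iota, kappa): iota before kappa ✓
(iota, theta): iota before theta ✓
(zeta, delta): zeta before delta ✓
(zeta, epsilon): zeta before epsilon ✓
(zeta, gamma): zeta before gamma ✓
(zeta, kappa): zeta before kappa ✓
(zeta, theta): zeta before theta ✓
Count: 15.

15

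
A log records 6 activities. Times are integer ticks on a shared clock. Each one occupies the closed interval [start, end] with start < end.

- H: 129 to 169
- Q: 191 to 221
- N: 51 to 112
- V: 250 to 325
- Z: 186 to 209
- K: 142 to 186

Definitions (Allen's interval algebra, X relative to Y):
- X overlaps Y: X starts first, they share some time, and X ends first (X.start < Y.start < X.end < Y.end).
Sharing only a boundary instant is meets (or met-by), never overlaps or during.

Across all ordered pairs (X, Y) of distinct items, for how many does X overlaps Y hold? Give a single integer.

2

Checking all 30 ordered pairs for relation 'overlaps'; matching pairs in alphabetical order:
(H, K): H overlaps K ✓
(Z, Q): Z overlaps Q ✓
Count: 2.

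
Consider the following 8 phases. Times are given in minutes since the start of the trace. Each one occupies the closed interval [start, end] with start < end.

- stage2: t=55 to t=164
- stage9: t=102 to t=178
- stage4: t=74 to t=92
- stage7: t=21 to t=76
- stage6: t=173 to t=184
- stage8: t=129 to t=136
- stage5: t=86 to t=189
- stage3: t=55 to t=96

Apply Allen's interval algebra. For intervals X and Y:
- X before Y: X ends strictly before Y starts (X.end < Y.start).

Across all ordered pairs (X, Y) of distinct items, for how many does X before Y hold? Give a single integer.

12

Checking all 56 ordered pairs for relation 'before'; matching pairs in alphabetical order:
(stage2, stage6): stage2 before stage6 ✓
(stage3, stage6): stage3 before stage6 ✓
(stage3, stage8): stage3 before stage8 ✓
(stage3, stage9): stage3 before stage9 ✓
(stage4, stage6): stage4 before stage6 ✓
(stage4, stage8): stage4 before stage8 ✓
(stage4, stage9): stage4 before stage9 ✓
(stage7, stage5): stage7 before stage5 ✓
(stage7, stage6): stage7 before stage6 ✓
(stage7, stage8): stage7 before stage8 ✓
(stage7, stage9): stage7 before stage9 ✓
(stage8, stage6): stage8 before stage6 ✓
Count: 12.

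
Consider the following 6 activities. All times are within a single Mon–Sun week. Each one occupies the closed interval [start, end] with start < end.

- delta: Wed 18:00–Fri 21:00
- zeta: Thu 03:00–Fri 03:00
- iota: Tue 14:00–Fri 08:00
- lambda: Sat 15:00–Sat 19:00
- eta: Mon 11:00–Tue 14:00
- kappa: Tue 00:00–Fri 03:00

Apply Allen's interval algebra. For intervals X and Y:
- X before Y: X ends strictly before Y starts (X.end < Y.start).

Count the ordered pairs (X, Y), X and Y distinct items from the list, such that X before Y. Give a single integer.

7

Checking all 30 ordered pairs for relation 'before'; matching pairs in alphabetical order:
(delta, lambda): delta before lambda ✓
(eta, delta): eta before delta ✓
(eta, lambda): eta before lambda ✓
(eta, zeta): eta before zeta ✓
(iota, lambda): iota before lambda ✓
(kappa, lambda): kappa before lambda ✓
(zeta, lambda): zeta before lambda ✓
Count: 7.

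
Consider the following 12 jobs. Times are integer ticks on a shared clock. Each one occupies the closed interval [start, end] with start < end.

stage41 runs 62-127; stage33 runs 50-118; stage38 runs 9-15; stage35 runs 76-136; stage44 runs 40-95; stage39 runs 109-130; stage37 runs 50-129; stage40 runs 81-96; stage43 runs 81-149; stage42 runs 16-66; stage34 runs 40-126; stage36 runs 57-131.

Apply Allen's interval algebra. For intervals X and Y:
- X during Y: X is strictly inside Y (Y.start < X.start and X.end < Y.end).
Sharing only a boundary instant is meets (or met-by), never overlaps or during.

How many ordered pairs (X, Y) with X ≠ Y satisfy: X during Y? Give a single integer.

Checking all 132 ordered pairs for relation 'during'; matching pairs in alphabetical order:
(stage33, stage34): stage33 during stage34 ✓
(stage39, stage35): stage39 during stage35 ✓
(stage39, stage36): stage39 during stage36 ✓
(stage39, stage43): stage39 during stage43 ✓
(stage40, stage33): stage40 during stage33 ✓
(stage40, stage34): stage40 during stage34 ✓
(stage40, stage35): stage40 during stage35 ✓
(stage40, stage36): stage40 during stage36 ✓
(stage40, stage37): stage40 during stage37 ✓
(stage40, stage41): stage40 during stage41 ✓
(stage41, stage36): stage41 during stage36 ✓
(stage41, stage37): stage41 during stage37 ✓
Count: 12.

12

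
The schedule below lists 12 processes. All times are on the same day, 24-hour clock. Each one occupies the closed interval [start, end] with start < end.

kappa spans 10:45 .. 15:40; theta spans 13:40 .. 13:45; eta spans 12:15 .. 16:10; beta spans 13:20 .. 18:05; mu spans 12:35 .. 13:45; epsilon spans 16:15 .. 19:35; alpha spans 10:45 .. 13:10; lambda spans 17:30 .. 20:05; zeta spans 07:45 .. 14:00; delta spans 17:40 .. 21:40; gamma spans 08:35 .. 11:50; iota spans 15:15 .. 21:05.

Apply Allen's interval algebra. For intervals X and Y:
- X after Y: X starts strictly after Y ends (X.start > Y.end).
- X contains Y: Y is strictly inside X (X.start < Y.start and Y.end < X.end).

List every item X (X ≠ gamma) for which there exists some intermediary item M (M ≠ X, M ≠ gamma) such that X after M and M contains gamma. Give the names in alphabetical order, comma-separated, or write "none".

delta, epsilon, iota, lambda

Target gamma = [08:35, 11:50].
Intermediaries M with M contains gamma: zeta.
Via zeta — items with X after zeta: delta, epsilon, iota, lambda.
Union: delta, epsilon, iota, lambda.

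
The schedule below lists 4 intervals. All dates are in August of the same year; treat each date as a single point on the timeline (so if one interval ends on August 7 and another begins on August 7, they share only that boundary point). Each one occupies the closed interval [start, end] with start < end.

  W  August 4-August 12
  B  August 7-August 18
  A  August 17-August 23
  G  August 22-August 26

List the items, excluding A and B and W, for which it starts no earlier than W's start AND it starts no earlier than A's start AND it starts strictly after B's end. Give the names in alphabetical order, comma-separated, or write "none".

Conditions: its start is no earlier than W's start (X.start >= August 4) AND its start is no earlier than A's start (X.start >= August 17) AND its start is strictly after B's end (X.start > August 18).
G: start August 22 >= August 4? ✓; start August 22 >= August 17? ✓; start August 22 > August 18? ✓ → yes.
Result: G.

G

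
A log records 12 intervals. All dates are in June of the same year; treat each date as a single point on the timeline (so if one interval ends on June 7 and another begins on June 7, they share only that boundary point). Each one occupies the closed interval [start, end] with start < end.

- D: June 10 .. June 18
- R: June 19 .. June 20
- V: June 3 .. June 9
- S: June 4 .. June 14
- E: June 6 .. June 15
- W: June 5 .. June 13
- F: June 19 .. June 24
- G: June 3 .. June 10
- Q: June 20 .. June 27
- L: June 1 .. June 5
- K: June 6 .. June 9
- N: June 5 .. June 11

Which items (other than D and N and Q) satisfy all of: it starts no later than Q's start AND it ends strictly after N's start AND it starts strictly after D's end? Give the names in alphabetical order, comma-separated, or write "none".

F, R

Conditions: its start is no later than Q's start (X.start <= June 20) AND its end is strictly after N's start (X.end > June 5) AND its start is strictly after D's end (X.start > June 18).
E: start June 6 <= June 20? ✓; end June 15 > June 5? ✓; start June 6 > June 18? ✗ → no.
F: start June 19 <= June 20? ✓; end June 24 > June 5? ✓; start June 19 > June 18? ✓ → yes.
G: start June 3 <= June 20? ✓; end June 10 > June 5? ✓; start June 3 > June 18? ✗ → no.
K: start June 6 <= June 20? ✓; end June 9 > June 5? ✓; start June 6 > June 18? ✗ → no.
L: start June 1 <= June 20? ✓; end June 5 > June 5? ✗; start June 1 > June 18? ✗ → no.
R: start June 19 <= June 20? ✓; end June 20 > June 5? ✓; start June 19 > June 18? ✓ → yes.
S: start June 4 <= June 20? ✓; end June 14 > June 5? ✓; start June 4 > June 18? ✗ → no.
V: start June 3 <= June 20? ✓; end June 9 > June 5? ✓; start June 3 > June 18? ✗ → no.
W: start June 5 <= June 20? ✓; end June 13 > June 5? ✓; start June 5 > June 18? ✗ → no.
Result: F, R.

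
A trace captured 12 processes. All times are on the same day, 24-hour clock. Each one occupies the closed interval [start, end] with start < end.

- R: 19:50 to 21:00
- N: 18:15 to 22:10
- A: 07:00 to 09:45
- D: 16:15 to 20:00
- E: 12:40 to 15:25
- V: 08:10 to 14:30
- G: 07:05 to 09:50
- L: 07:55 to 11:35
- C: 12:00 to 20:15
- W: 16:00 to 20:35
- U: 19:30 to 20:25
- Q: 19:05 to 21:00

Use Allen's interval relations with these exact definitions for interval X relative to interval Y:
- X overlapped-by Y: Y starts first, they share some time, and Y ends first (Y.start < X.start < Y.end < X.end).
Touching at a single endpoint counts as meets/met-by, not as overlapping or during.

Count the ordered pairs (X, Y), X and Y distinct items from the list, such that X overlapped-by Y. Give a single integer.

21

Checking all 132 ordered pairs for relation 'overlapped-by'; matching pairs in alphabetical order:
(C, V): C overlapped-by V ✓
(E, V): E overlapped-by V ✓
(G, A): G overlapped-by A ✓
(L, A): L overlapped-by A ✓
(L, G): L overlapped-by G ✓
(N, C): N overlapped-by C ✓
(N, D): N overlapped-by D ✓
(N, W): N overlapped-by W ✓
(Q, C): Q overlapped-by C ✓
(Q, D): Q overlapped-by D ✓
(Q, W): Q overlapped-by W ✓
(R, C): R overlapped-by C ✓
(R, D): R overlapped-by D ✓
(R, U): R overlapped-by U ✓
(R, W): R overlapped-by W ✓
(U, C): U overlapped-by C ✓
(U, D): U overlapped-by D ✓
(V, A): V overlapped-by A ✓
(V, G): V overlapped-by G ✓
(V, L): V overlapped-by L ✓
(W, C): W overlapped-by C ✓
Count: 21.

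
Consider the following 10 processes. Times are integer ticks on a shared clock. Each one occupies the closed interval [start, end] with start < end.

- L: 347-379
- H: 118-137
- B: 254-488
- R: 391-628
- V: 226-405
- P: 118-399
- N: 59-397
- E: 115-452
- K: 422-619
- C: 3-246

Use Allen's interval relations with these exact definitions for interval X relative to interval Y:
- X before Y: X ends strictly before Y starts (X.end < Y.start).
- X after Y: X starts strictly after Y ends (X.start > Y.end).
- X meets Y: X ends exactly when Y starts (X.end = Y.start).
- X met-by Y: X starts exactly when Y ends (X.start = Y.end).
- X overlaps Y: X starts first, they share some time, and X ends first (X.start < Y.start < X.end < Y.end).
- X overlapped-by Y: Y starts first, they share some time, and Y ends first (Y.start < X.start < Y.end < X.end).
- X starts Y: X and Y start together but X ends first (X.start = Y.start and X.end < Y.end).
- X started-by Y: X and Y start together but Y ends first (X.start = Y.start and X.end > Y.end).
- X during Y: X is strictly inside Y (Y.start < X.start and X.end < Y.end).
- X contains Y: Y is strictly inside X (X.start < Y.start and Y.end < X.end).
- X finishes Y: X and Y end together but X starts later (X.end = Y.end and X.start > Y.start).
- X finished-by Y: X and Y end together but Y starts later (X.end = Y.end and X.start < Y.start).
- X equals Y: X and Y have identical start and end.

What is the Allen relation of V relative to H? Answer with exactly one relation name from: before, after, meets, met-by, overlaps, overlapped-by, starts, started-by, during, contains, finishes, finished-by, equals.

after

V = [226, 405]; H = [118, 137].
Compare endpoints: V.start > H.start, V.start > H.end, V.end > H.start, V.end > H.end.
That pattern is 'after'.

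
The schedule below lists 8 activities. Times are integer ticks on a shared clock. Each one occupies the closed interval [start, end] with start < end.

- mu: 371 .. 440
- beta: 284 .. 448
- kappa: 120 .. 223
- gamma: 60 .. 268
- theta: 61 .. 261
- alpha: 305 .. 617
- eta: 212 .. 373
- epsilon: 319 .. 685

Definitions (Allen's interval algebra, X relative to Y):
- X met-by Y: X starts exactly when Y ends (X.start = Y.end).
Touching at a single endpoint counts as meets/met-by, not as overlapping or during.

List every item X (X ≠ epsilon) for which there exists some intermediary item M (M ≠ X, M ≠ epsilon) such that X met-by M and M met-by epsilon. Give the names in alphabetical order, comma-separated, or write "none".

Target epsilon = [319, 685].
Intermediaries M with M met-by epsilon: none.
Union: none.

none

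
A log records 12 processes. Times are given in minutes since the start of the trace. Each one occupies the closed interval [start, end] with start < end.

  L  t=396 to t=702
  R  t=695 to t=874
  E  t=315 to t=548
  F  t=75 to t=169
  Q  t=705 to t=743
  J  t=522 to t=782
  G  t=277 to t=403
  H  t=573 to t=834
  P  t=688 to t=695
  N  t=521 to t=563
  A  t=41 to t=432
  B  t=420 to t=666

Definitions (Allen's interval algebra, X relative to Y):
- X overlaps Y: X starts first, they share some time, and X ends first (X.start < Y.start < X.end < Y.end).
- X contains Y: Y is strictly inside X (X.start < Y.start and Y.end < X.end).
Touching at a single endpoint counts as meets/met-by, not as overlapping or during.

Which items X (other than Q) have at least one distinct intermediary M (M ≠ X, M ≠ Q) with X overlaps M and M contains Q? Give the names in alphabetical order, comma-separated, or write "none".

Target Q = [t=705, t=743].
Intermediaries M with M contains Q: H, J, R.
Via H — items with X overlaps H: B, J, L.
Via J — items with X overlaps J: B, E, L, N.
Via R — items with X overlaps R: H, J, L.
Union: B, E, H, J, L, N.

B, E, H, J, L, N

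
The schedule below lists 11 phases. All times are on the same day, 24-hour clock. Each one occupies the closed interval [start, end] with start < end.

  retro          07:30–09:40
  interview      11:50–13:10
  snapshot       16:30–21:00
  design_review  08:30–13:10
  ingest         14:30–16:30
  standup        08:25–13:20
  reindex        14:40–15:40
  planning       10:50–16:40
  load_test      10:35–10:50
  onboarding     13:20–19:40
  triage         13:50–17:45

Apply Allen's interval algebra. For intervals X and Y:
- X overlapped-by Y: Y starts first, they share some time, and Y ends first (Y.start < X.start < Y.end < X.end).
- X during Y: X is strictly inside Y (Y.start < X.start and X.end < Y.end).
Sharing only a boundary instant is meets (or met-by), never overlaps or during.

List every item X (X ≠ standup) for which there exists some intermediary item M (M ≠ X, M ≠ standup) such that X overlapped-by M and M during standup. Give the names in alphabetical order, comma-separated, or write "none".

Target standup = [08:25, 13:20].
Intermediaries M with M during standup: design_review, interview, load_test.
Via design_review — items with X overlapped-by design_review: planning.
Via interview — items with X overlapped-by interview: none.
Via load_test — items with X overlapped-by load_test: none.
Union: planning.

planning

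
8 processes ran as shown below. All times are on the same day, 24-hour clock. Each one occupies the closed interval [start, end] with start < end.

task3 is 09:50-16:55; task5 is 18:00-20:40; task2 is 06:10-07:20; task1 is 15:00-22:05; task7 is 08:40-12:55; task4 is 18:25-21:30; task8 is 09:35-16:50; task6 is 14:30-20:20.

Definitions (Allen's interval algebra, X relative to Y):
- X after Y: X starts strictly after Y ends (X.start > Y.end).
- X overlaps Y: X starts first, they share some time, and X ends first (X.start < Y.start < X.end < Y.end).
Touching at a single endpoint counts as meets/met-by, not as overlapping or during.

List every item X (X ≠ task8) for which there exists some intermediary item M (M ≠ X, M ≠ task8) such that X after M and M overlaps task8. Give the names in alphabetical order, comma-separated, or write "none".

task1, task4, task5, task6

Target task8 = [09:35, 16:50].
Intermediaries M with M overlaps task8: task7.
Via task7 — items with X after task7: task1, task4, task5, task6.
Union: task1, task4, task5, task6.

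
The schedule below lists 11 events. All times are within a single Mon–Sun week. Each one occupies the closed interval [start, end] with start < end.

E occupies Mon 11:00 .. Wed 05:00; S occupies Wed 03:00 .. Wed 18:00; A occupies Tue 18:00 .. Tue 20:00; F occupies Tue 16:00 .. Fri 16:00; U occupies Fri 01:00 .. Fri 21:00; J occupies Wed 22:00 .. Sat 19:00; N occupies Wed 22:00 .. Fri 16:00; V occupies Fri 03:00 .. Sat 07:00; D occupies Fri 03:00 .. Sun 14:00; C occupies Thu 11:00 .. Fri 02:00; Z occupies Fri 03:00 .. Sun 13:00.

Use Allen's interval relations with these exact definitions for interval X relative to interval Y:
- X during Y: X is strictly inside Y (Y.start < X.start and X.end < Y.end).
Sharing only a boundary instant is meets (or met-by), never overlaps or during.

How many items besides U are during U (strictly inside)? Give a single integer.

0

Target U = [Fri 01:00, Fri 21:00].
A [Tue 18:00, Tue 20:00] → before → no.
C [Thu 11:00, Fri 02:00] → overlaps → no.
D [Fri 03:00, Sun 14:00] → overlapped-by → no.
E [Mon 11:00, Wed 05:00] → before → no.
F [Tue 16:00, Fri 16:00] → overlaps → no.
J [Wed 22:00, Sat 19:00] → contains → no.
N [Wed 22:00, Fri 16:00] → overlaps → no.
S [Wed 03:00, Wed 18:00] → before → no.
V [Fri 03:00, Sat 07:00] → overlapped-by → no.
Z [Fri 03:00, Sun 13:00] → overlapped-by → no.
Total: 0.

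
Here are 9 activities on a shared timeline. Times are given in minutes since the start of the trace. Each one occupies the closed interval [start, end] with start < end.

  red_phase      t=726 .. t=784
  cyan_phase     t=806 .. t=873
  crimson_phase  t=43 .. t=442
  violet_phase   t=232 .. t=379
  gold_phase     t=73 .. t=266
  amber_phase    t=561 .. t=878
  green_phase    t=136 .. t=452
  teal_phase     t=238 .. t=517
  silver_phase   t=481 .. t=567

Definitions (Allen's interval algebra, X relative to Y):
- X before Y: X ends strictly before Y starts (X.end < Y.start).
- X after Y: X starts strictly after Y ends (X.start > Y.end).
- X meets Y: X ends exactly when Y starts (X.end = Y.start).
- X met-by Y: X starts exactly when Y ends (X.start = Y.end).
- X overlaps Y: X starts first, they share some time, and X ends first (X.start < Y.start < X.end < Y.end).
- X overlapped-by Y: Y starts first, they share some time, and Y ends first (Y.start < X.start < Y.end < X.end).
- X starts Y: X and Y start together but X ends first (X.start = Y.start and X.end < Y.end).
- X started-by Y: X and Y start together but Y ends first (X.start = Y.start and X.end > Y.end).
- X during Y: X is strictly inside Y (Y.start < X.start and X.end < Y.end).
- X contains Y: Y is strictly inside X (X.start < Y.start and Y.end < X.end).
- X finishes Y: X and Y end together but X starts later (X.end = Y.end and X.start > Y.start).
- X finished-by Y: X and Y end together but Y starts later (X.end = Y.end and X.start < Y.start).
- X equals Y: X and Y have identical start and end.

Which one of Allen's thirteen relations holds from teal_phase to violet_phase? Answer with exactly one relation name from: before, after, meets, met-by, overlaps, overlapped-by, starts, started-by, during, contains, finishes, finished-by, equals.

teal_phase = [t=238, t=517]; violet_phase = [t=232, t=379].
Compare endpoints: teal_phase.start > violet_phase.start, teal_phase.start < violet_phase.end, teal_phase.end > violet_phase.start, teal_phase.end > violet_phase.end.
That pattern is 'overlapped-by'.

overlapped-by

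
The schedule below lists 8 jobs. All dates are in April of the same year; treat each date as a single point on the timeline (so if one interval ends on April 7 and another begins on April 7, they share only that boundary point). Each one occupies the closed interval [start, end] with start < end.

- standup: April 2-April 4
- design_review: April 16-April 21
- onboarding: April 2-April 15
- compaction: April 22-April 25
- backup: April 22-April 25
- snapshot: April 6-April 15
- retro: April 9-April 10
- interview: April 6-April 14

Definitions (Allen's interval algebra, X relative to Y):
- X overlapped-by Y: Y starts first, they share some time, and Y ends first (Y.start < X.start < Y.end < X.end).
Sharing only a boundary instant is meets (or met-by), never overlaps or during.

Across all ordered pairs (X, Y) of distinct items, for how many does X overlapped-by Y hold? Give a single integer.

Checking all 56 ordered pairs for relation 'overlapped-by'; matching pairs in alphabetical order:
No pair satisfies it.
Count: 0.

0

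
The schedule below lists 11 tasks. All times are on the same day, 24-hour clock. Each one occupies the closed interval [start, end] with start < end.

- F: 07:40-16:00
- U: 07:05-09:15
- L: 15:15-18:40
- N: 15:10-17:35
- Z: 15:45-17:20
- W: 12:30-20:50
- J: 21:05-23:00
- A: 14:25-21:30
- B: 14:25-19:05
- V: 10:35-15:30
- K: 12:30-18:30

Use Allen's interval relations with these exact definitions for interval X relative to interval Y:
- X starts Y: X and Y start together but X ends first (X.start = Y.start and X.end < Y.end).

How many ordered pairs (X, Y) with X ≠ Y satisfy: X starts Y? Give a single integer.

2

Checking all 110 ordered pairs for relation 'starts'; matching pairs in alphabetical order:
(B, A): B starts A ✓
(K, W): K starts W ✓
Count: 2.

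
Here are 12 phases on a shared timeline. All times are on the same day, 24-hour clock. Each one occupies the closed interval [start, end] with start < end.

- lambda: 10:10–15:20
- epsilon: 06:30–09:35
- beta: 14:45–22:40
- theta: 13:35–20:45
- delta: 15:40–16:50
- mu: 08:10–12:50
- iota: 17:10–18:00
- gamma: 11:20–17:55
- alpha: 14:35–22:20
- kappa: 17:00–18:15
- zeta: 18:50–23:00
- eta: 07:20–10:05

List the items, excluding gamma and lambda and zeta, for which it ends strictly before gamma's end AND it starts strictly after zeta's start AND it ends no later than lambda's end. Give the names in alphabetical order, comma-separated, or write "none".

Conditions: its end is strictly before gamma's end (X.end < 17:55) AND its start is strictly after zeta's start (X.start > 18:50) AND its end is no later than lambda's end (X.end <= 15:20).
alpha: end 22:20 < 17:55? ✗; start 14:35 > 18:50? ✗; end 22:20 <= 15:20? ✗ → no.
beta: end 22:40 < 17:55? ✗; start 14:45 > 18:50? ✗; end 22:40 <= 15:20? ✗ → no.
delta: end 16:50 < 17:55? ✓; start 15:40 > 18:50? ✗; end 16:50 <= 15:20? ✗ → no.
epsilon: end 09:35 < 17:55? ✓; start 06:30 > 18:50? ✗; end 09:35 <= 15:20? ✓ → no.
eta: end 10:05 < 17:55? ✓; start 07:20 > 18:50? ✗; end 10:05 <= 15:20? ✓ → no.
iota: end 18:00 < 17:55? ✗; start 17:10 > 18:50? ✗; end 18:00 <= 15:20? ✗ → no.
kappa: end 18:15 < 17:55? ✗; start 17:00 > 18:50? ✗; end 18:15 <= 15:20? ✗ → no.
mu: end 12:50 < 17:55? ✓; start 08:10 > 18:50? ✗; end 12:50 <= 15:20? ✓ → no.
theta: end 20:45 < 17:55? ✗; start 13:35 > 18:50? ✗; end 20:45 <= 15:20? ✗ → no.
Result: none.

none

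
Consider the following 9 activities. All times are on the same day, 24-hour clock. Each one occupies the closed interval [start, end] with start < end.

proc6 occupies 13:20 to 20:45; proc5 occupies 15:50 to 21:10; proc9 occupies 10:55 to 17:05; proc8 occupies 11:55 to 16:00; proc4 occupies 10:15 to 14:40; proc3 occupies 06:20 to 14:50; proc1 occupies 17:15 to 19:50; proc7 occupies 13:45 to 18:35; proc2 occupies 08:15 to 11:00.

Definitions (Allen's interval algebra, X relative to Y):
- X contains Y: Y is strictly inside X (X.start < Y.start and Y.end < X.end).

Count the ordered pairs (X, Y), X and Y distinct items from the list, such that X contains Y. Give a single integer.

Checking all 72 ordered pairs for relation 'contains'; matching pairs in alphabetical order:
(proc3, proc2): proc3 contains proc2 ✓
(proc3, proc4): proc3 contains proc4 ✓
(proc5, proc1): proc5 contains proc1 ✓
(proc6, proc1): proc6 contains proc1 ✓
(proc6, proc7): proc6 contains proc7 ✓
(proc9, proc8): proc9 contains proc8 ✓
Count: 6.

6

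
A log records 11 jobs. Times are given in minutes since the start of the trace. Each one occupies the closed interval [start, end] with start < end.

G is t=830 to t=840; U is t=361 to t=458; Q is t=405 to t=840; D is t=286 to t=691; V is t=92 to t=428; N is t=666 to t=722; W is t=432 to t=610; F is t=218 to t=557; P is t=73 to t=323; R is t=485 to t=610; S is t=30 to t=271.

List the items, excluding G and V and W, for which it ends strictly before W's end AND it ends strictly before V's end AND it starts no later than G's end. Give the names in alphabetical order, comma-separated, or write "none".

Conditions: its end is strictly before W's end (X.end < t=610) AND its end is strictly before V's end (X.end < t=428) AND its start is no later than G's end (X.start <= t=840).
D: end t=691 < t=610? ✗; end t=691 < t=428? ✗; start t=286 <= t=840? ✓ → no.
F: end t=557 < t=610? ✓; end t=557 < t=428? ✗; start t=218 <= t=840? ✓ → no.
N: end t=722 < t=610? ✗; end t=722 < t=428? ✗; start t=666 <= t=840? ✓ → no.
P: end t=323 < t=610? ✓; end t=323 < t=428? ✓; start t=73 <= t=840? ✓ → yes.
Q: end t=840 < t=610? ✗; end t=840 < t=428? ✗; start t=405 <= t=840? ✓ → no.
R: end t=610 < t=610? ✗; end t=610 < t=428? ✗; start t=485 <= t=840? ✓ → no.
S: end t=271 < t=610? ✓; end t=271 < t=428? ✓; start t=30 <= t=840? ✓ → yes.
U: end t=458 < t=610? ✓; end t=458 < t=428? ✗; start t=361 <= t=840? ✓ → no.
Result: P, S.

P, S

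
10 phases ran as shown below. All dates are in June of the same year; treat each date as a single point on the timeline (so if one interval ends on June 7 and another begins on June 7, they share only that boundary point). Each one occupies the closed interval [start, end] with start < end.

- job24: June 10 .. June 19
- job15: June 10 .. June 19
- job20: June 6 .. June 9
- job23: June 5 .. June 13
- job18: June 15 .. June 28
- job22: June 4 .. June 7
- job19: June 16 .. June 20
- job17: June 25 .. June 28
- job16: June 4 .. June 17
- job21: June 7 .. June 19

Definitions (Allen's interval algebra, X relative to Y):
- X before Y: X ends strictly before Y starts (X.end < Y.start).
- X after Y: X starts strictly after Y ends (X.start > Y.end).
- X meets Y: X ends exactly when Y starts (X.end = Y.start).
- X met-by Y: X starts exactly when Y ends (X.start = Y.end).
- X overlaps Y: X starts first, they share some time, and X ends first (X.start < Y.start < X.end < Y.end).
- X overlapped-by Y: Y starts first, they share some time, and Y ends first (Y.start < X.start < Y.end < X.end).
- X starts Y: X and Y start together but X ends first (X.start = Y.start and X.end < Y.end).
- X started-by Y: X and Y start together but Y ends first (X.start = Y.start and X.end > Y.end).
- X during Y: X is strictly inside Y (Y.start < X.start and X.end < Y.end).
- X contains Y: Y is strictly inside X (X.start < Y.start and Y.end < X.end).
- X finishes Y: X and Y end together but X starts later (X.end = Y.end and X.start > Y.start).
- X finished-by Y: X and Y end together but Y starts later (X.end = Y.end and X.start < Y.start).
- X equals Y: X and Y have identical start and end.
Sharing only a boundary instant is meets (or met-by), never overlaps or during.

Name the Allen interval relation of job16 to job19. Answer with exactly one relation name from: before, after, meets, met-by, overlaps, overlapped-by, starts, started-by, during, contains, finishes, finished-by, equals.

job16 = [June 4, June 17]; job19 = [June 16, June 20].
Compare endpoints: job16.start < job19.start, job16.start < job19.end, job16.end > job19.start, job16.end < job19.end.
That pattern is 'overlaps'.

overlaps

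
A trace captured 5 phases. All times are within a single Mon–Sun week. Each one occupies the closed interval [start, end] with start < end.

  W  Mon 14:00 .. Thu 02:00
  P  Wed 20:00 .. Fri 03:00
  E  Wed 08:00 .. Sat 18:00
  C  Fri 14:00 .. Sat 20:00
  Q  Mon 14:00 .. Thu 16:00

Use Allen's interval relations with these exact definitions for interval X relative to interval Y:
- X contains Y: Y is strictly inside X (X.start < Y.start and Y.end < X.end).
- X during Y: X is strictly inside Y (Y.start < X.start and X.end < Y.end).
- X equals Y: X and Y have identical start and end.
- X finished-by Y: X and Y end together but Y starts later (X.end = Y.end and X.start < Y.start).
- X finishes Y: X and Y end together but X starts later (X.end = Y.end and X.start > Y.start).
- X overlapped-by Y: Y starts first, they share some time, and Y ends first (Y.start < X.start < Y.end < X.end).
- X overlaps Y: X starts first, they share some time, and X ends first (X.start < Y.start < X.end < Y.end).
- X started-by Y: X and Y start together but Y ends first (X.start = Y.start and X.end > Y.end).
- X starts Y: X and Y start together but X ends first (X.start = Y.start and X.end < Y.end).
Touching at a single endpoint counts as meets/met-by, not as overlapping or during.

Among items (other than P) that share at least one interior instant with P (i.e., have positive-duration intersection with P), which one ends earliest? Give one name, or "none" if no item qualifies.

Target P = [Wed 20:00, Fri 03:00].
C [Fri 14:00, Sat 20:00] → after → excluded.
E [Wed 08:00, Sat 18:00] → contains → candidate.
Q [Mon 14:00, Thu 16:00] → overlaps → candidate.
W [Mon 14:00, Thu 02:00] → overlaps → candidate.
Among candidates, earliest end is Thu 02:00 → W.

W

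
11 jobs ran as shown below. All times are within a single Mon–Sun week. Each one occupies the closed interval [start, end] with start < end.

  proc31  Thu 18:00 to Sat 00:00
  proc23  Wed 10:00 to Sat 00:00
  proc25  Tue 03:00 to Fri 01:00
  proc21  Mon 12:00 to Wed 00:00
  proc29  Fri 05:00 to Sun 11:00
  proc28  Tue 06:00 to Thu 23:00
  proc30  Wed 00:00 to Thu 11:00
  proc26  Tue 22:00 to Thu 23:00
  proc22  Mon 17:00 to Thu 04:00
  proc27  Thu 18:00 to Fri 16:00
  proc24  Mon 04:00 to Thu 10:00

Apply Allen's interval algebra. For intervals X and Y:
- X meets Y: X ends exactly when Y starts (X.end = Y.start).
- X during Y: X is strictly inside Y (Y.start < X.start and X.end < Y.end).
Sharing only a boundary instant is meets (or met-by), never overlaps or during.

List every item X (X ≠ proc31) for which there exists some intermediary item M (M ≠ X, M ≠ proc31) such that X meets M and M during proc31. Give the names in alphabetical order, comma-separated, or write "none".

Target proc31 = [Thu 18:00, Sat 00:00].
Intermediaries M with M during proc31: none.
Union: none.

none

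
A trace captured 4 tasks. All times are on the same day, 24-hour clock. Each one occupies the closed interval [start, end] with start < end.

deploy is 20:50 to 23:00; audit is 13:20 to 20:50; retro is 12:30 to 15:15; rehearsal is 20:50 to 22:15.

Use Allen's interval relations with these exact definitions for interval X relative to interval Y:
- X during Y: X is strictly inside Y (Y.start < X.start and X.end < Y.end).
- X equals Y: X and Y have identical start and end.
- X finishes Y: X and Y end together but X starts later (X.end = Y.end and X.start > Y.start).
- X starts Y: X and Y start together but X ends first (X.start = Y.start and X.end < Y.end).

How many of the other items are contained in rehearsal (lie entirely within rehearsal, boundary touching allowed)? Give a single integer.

0

Target rehearsal = [20:50, 22:15].
audit [13:20, 20:50] → meets → no.
deploy [20:50, 23:00] → started-by → no.
retro [12:30, 15:15] → before → no.
Total: 0.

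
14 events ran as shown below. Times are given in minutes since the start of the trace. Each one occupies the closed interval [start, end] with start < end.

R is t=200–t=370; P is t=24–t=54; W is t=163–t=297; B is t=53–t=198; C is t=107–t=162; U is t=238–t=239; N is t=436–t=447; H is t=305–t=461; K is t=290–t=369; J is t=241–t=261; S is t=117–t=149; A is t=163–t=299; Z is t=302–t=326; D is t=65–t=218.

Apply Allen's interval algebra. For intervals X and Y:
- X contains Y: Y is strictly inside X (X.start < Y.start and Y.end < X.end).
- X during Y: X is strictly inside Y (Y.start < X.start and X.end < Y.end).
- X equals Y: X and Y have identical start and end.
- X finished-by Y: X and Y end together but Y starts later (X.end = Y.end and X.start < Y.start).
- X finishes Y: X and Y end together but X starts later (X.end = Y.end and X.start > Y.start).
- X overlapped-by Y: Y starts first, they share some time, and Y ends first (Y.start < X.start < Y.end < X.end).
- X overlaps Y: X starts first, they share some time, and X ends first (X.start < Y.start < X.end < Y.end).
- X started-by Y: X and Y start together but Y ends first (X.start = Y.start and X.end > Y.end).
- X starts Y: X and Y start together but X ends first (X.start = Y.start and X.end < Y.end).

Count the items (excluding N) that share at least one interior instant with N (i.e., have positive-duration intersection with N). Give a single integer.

1

Target N = [t=436, t=447].
A [t=163, t=299] → before → no.
B [t=53, t=198] → before → no.
C [t=107, t=162] → before → no.
D [t=65, t=218] → before → no.
H [t=305, t=461] → contains → counts.
J [t=241, t=261] → before → no.
K [t=290, t=369] → before → no.
P [t=24, t=54] → before → no.
R [t=200, t=370] → before → no.
S [t=117, t=149] → before → no.
U [t=238, t=239] → before → no.
W [t=163, t=297] → before → no.
Z [t=302, t=326] → before → no.
Total: 1.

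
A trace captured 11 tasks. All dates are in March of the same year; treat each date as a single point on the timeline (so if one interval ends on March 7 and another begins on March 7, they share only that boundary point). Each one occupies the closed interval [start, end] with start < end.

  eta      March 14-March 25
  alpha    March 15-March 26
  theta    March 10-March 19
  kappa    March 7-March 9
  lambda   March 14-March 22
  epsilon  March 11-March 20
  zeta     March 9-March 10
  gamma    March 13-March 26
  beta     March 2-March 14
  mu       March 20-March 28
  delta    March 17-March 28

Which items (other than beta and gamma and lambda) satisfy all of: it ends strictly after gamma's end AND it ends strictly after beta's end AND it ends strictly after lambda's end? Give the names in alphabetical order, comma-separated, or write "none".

Conditions: its end is strictly after gamma's end (X.end > March 26) AND its end is strictly after beta's end (X.end > March 14) AND its end is strictly after lambda's end (X.end > March 22).
alpha: end March 26 > March 26? ✗; end March 26 > March 14? ✓; end March 26 > March 22? ✓ → no.
delta: end March 28 > March 26? ✓; end March 28 > March 14? ✓; end March 28 > March 22? ✓ → yes.
epsilon: end March 20 > March 26? ✗; end March 20 > March 14? ✓; end March 20 > March 22? ✗ → no.
eta: end March 25 > March 26? ✗; end March 25 > March 14? ✓; end March 25 > March 22? ✓ → no.
kappa: end March 9 > March 26? ✗; end March 9 > March 14? ✗; end March 9 > March 22? ✗ → no.
mu: end March 28 > March 26? ✓; end March 28 > March 14? ✓; end March 28 > March 22? ✓ → yes.
theta: end March 19 > March 26? ✗; end March 19 > March 14? ✓; end March 19 > March 22? ✗ → no.
zeta: end March 10 > March 26? ✗; end March 10 > March 14? ✗; end March 10 > March 22? ✗ → no.
Result: delta, mu.

delta, mu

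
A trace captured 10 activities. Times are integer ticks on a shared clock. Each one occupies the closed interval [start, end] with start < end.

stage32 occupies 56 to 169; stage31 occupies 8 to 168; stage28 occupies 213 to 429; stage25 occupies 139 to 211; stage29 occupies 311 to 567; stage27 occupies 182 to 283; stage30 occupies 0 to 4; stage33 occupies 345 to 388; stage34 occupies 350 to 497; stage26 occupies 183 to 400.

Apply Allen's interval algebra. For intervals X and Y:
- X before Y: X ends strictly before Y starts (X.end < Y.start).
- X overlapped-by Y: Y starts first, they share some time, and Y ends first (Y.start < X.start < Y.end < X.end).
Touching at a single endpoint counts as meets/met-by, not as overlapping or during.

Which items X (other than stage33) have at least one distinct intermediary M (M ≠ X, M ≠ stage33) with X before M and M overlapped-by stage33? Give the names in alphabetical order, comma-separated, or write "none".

stage25, stage27, stage30, stage31, stage32

Target stage33 = [345, 388].
Intermediaries M with M overlapped-by stage33: stage34.
Via stage34 — items with X before stage34: stage25, stage27, stage30, stage31, stage32.
Union: stage25, stage27, stage30, stage31, stage32.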